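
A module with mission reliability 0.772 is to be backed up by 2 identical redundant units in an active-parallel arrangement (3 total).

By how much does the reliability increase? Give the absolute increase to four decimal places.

0.2161

R_before = 0.772
R_after = 1 − (1 − 0.772)^3 = 0.9881
ΔR = 0.9881 − 0.772 = 0.2161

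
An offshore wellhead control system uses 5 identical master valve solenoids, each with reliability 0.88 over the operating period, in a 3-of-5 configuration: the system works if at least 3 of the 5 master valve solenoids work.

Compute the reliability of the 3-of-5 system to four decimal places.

0.9857

R = Σ_{i=3}^{5} C(5,i) p^i (1−p)^{5−i} with p = 0.88
C(5,3)·0.88^3·0.12^2 = 0.098132
C(5,4)·0.88^4·0.12^1 = 0.359817
C(5,5)·0.88^5·0.12^0 = 0.527732
Sum = 0.9857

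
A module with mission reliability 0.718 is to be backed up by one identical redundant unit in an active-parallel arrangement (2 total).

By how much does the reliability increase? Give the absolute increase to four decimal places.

0.2025

R_before = 0.718
R_after = 1 − (1 − 0.718)^2 = 0.9205
ΔR = 0.9205 − 0.718 = 0.2025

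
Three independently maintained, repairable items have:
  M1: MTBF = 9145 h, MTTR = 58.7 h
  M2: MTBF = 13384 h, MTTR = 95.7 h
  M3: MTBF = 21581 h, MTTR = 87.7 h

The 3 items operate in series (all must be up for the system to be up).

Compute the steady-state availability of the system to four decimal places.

0.9826

A(M1) = MTBF/(MTBF+MTTR) = 9145/(9145+58.7) = 0.993622
A(M2) = MTBF/(MTBF+MTTR) = 13384/(13384+95.7) = 0.992900
A(M3) = MTBF/(MTBF+MTTR) = 21581/(21581+87.7) = 0.995953
Series availability: 0.993622 × 0.992900 × 0.995953 = 0.9826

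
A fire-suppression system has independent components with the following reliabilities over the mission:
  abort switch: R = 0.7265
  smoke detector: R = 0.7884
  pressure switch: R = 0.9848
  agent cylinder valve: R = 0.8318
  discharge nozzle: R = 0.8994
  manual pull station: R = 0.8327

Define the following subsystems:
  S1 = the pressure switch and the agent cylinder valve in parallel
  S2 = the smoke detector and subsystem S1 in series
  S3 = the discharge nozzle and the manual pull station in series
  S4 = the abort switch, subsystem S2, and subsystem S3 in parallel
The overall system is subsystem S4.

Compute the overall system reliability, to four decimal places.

0.9853

Parallel (pressure switch and agent cylinder valve): 1 − (1 − 0.984800)(1 − 0.831800) = 0.997443
Series (smoke detector and [0.997443]): 0.788400 × 0.997443 = 0.786384
Series (discharge nozzle and manual pull station): 0.899400 × 0.832700 = 0.748930
Parallel (abort switch, [0.786384], and [0.748930]): 1 − (1 − 0.726500)(1 − 0.786384)(1 − 0.748930) = 0.9853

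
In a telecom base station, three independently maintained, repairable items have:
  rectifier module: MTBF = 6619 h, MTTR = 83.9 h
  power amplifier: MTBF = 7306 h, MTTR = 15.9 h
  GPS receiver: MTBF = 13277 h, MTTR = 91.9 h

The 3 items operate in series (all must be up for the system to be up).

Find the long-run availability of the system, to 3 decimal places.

A(rectifier module) = MTBF/(MTBF+MTTR) = 6619/(6619+83.9) = 0.987483
A(power amplifier) = MTBF/(MTBF+MTTR) = 7306/(7306+15.9) = 0.997828
A(GPS receiver) = MTBF/(MTBF+MTTR) = 13277/(13277+91.9) = 0.993126
Series availability: 0.987483 × 0.997828 × 0.993126 = 0.979

0.979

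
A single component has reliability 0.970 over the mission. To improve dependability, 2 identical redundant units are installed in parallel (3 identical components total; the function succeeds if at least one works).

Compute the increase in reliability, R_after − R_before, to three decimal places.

0.030

R_before = 0.970
R_after = 1 − (1 − 0.970)^3 = 1.000
ΔR = 1.000 − 0.970 = 0.030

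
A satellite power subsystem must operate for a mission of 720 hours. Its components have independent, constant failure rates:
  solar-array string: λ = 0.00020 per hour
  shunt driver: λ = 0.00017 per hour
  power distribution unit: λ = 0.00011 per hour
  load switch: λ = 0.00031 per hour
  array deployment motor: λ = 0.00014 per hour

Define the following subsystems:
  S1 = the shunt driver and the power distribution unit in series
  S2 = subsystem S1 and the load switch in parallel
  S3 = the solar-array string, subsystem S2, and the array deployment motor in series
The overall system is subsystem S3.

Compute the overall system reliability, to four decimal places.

R(solar-array string) = exp(−0.00020 × 720) = 0.865888
R(shunt driver) = exp(−0.00017 × 720) = 0.884794
R(power distribution unit) = exp(−0.00011 × 720) = 0.923855
R(load switch) = exp(−0.00031 × 720) = 0.799955
R(array deployment motor) = exp(−0.00014 × 720) = 0.904114
Series (shunt driver and power distribution unit): 0.884794 × 0.923855 = 0.817421
Parallel ([0.817421] and load switch): 1 − (1 − 0.817421)(1 − 0.799955) = 0.963476
Series (solar-array string, [0.963476], and array deployment motor): 0.865888 × 0.963476 × 0.904114 = 0.7543

0.7543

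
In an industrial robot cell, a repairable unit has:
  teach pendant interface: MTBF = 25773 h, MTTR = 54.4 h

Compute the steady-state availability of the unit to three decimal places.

A(teach pendant interface) = MTBF/(MTBF+MTTR) = 25773/(25773+54.4) = 0.998

0.998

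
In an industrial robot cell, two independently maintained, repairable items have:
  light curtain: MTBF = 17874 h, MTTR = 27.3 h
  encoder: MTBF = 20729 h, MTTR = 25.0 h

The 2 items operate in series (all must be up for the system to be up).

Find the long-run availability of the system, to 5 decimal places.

A(light curtain) = MTBF/(MTBF+MTTR) = 17874/(17874+27.3) = 0.998475
A(encoder) = MTBF/(MTBF+MTTR) = 20729/(20729+25.0) = 0.998795
Series availability: 0.998475 × 0.998795 = 0.99727

0.99727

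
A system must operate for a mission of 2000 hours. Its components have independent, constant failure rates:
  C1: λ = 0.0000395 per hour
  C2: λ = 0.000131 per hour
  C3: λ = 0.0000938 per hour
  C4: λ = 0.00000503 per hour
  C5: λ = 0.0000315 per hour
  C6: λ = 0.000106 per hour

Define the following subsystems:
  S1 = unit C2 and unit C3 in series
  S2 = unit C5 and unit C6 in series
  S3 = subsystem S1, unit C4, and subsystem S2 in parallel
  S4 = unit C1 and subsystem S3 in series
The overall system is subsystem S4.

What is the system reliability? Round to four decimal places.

0.9232

R(C1) = exp(−0.0000395 × 2000) = 0.924040
R(C2) = exp(−0.000131 × 2000) = 0.769511
R(C3) = exp(−0.0000938 × 2000) = 0.828946
R(C4) = exp(−0.00000503 × 2000) = 0.989990
R(C5) = exp(−0.0000315 × 2000) = 0.938943
R(C6) = exp(−0.000106 × 2000) = 0.808965
Series (C2 and C3): 0.769511 × 0.828946 = 0.637883
Series (C5 and C6): 0.938943 × 0.808965 = 0.759572
Parallel ([0.637883], C4, and [0.759572]): 1 − (1 − 0.637883)(1 − 0.989990)(1 − 0.759572) = 0.999128
Series (C1 and [0.999128]): 0.924040 × 0.999128 = 0.9232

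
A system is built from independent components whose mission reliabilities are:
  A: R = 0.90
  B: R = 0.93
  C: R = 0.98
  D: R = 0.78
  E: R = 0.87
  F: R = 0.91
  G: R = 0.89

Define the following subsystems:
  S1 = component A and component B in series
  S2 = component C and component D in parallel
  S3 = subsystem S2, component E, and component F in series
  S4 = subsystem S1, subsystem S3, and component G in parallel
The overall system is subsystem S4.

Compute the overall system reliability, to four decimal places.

Series (A and B): 0.900000 × 0.930000 = 0.837000
Parallel (C and D): 1 − (1 − 0.980000)(1 − 0.780000) = 0.995600
Series ([0.995600], E, and F): 0.995600 × 0.870000 × 0.910000 = 0.788217
Parallel ([0.837000], [0.788217], and G): 1 − (1 − 0.837000)(1 − 0.788217)(1 − 0.890000) = 0.9962

0.9962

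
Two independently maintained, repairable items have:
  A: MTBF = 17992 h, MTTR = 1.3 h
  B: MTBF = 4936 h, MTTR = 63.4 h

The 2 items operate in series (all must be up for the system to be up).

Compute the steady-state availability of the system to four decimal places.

A(A) = MTBF/(MTBF+MTTR) = 17992/(17992+1.3) = 0.999928
A(B) = MTBF/(MTBF+MTTR) = 4936/(4936+63.4) = 0.987318
Series availability: 0.999928 × 0.987318 = 0.9872

0.9872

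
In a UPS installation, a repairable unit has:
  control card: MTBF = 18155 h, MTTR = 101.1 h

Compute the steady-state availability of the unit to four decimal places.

A(control card) = MTBF/(MTBF+MTTR) = 18155/(18155+101.1) = 0.9945

0.9945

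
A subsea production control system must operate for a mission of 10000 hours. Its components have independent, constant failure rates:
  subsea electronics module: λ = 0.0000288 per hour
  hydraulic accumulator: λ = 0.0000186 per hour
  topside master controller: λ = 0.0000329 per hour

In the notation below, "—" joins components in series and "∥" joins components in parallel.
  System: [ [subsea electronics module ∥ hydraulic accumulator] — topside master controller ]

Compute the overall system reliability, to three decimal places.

0.689

R(subsea electronics module) = exp(−0.0000288 × 10000) = 0.74976
R(hydraulic accumulator) = exp(−0.0000186 × 10000) = 0.83027
R(topside master controller) = exp(−0.0000329 × 10000) = 0.71964
Parallel (subsea electronics module and hydraulic accumulator): 1 − (1 − 0.74976)(1 − 0.83027) = 0.95753
Series ([0.95753] and topside master controller): 0.95753 × 0.71964 = 0.689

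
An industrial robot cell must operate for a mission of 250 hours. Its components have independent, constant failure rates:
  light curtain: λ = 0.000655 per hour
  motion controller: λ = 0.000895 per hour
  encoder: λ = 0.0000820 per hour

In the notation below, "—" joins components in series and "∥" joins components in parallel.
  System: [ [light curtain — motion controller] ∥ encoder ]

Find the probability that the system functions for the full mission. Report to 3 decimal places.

0.993

R(light curtain) = exp(−0.000655 × 250) = 0.84895
R(motion controller) = exp(−0.000895 × 250) = 0.79951
R(encoder) = exp(−0.0000820 × 250) = 0.97971
Series (light curtain and motion controller): 0.84895 × 0.79951 = 0.67874
Parallel ([0.67874] and encoder): 1 − (1 − 0.67874)(1 − 0.97971) = 0.993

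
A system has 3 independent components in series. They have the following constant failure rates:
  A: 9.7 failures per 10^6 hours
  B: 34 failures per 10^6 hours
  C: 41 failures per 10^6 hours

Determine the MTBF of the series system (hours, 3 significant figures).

11800

Series of exponential components: λ_sys = Σ λ_i
λ_sys = 0.0000097 + 0.000034 + 0.000041 = 8.4700e-05 /h
MTBF = 1 / λ_sys = 11800 h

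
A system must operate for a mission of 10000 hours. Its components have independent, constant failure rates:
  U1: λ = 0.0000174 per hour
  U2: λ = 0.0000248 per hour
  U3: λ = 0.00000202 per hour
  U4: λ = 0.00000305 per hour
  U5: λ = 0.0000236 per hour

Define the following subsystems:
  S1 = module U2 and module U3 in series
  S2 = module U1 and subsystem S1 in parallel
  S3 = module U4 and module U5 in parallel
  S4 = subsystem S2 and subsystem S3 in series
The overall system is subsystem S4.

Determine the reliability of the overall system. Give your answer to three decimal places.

R(U1) = exp(−0.0000174 × 10000) = 0.84030
R(U2) = exp(−0.0000248 × 10000) = 0.78036
R(U3) = exp(−0.00000202 × 10000) = 0.98000
R(U4) = exp(−0.00000305 × 10000) = 0.96996
R(U5) = exp(−0.0000236 × 10000) = 0.78978
Series (U2 and U3): 0.78036 × 0.98000 = 0.76475
Parallel (U1 and [0.76475]): 1 − (1 − 0.84030)(1 − 0.76475) = 0.96243
Parallel (U4 and U5): 1 − (1 − 0.96996)(1 − 0.78978) = 0.99368
Series ([0.96243] and [0.99368]): 0.96243 × 0.99368 = 0.956

0.956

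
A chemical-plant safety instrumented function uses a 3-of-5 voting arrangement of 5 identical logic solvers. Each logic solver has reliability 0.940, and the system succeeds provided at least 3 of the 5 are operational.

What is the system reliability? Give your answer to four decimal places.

0.9980

R = Σ_{i=3}^{5} C(5,i) p^i (1−p)^{5−i} with p = 0.940
C(5,3)·0.940^3·0.060^2 = 0.029901
C(5,4)·0.940^4·0.060^1 = 0.234225
C(5,5)·0.940^5·0.060^0 = 0.733904
Sum = 0.9980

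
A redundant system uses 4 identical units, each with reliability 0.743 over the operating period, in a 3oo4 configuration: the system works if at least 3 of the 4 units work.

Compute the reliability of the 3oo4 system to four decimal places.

R = Σ_{i=3}^{4} C(4,i) p^i (1−p)^{4−i} with p = 0.743
C(4,3)·0.743^3·0.257^1 = 0.421657
C(4,4)·0.743^4·0.257^0 = 0.304758
Sum = 0.7264

0.7264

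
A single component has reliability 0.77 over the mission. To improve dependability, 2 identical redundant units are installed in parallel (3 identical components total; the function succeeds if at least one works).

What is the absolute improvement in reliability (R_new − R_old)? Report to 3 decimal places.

R_before = 0.77
R_after = 1 − (1 − 0.77)^3 = 0.988
ΔR = 0.988 − 0.77 = 0.218

0.218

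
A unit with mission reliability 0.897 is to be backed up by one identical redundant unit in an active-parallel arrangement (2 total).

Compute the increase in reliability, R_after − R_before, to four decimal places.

0.0924

R_before = 0.897
R_after = 1 − (1 − 0.897)^2 = 0.9894
ΔR = 0.9894 − 0.897 = 0.0924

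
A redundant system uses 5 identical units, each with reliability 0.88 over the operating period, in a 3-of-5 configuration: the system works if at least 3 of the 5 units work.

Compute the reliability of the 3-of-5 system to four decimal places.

R = Σ_{i=3}^{5} C(5,i) p^i (1−p)^{5−i} with p = 0.88
C(5,3)·0.88^3·0.12^2 = 0.098132
C(5,4)·0.88^4·0.12^1 = 0.359817
C(5,5)·0.88^5·0.12^0 = 0.527732
Sum = 0.9857

0.9857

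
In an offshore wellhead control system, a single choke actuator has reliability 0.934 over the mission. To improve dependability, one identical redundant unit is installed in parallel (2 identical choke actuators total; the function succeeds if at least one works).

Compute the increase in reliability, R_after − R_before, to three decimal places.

R_before = 0.934
R_after = 1 − (1 − 0.934)^2 = 0.996
ΔR = 0.996 − 0.934 = 0.062

0.062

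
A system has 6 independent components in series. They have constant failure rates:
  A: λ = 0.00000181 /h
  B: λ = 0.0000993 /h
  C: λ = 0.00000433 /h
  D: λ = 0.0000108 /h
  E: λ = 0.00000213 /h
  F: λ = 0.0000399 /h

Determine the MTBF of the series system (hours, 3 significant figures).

Series of exponential components: λ_sys = Σ λ_i
λ_sys = 0.00000181 + 0.0000993 + 0.00000433 + 0.0000108 + 0.00000213 + 0.0000399 = 1.5827e-04 /h
MTBF = 1 / λ_sys = 6320 h

6320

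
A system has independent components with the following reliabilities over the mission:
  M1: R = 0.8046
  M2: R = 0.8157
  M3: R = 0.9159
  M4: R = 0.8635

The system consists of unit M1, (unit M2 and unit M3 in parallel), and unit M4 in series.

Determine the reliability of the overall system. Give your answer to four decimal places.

0.6840

Parallel (M2 and M3): 1 − (1 − 0.815700)(1 − 0.915900) = 0.984500
Series (M1, [0.984500], and M4): 0.804600 × 0.984500 × 0.863500 = 0.6840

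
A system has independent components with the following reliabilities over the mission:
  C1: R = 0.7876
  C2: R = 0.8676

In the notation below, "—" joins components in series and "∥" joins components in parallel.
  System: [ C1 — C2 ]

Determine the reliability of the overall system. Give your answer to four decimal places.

Series (C1 and C2): 0.787600 × 0.867600 = 0.6833

0.6833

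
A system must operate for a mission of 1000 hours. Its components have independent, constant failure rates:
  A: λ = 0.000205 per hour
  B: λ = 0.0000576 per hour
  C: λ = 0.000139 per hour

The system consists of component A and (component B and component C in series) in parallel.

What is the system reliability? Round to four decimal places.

R(A) = exp(−0.000205 × 1000) = 0.814647
R(B) = exp(−0.0000576 × 1000) = 0.944027
R(C) = exp(−0.000139 × 1000) = 0.870228
Series (B and C): 0.944027 × 0.870228 = 0.821519
Parallel (A and [0.821519]): 1 − (1 − 0.814647)(1 − 0.821519) = 0.9669

0.9669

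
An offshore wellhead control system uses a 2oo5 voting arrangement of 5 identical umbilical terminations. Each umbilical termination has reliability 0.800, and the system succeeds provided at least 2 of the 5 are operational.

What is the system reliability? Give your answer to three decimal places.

R = Σ_{i=2}^{5} C(5,i) p^i (1−p)^{5−i} with p = 0.800
C(5,2)·0.800^2·0.200^3 = 0.05120
C(5,3)·0.800^3·0.200^2 = 0.20480
C(5,4)·0.800^4·0.200^1 = 0.40960
C(5,5)·0.800^5·0.200^0 = 0.32768
Sum = 0.993

0.993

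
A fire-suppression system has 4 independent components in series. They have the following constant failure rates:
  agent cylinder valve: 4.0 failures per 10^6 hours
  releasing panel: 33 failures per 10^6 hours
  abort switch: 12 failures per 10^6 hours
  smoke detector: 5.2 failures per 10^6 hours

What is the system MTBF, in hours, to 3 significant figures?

18500

Series of exponential components: λ_sys = Σ λ_i
λ_sys = 0.0000040 + 0.000033 + 0.000012 + 0.0000052 = 5.4200e-05 /h
MTBF = 1 / λ_sys = 18500 h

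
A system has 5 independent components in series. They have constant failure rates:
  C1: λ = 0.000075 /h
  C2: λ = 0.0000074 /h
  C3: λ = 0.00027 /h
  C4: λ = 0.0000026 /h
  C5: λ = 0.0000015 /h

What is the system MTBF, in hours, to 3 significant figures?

2810

Series of exponential components: λ_sys = Σ λ_i
λ_sys = 0.000075 + 0.0000074 + 0.00027 + 0.0000026 + 0.0000015 = 3.5650e-04 /h
MTBF = 1 / λ_sys = 2810 h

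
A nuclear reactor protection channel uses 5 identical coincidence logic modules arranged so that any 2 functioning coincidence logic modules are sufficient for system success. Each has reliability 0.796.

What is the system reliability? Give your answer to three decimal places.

R = Σ_{i=2}^{5} C(5,i) p^i (1−p)^{5−i} with p = 0.796
C(5,2)·0.796^2·0.204^3 = 0.05379
C(5,3)·0.796^3·0.204^2 = 0.20989
C(5,4)·0.796^4·0.204^1 = 0.40950
C(5,5)·0.796^5·0.204^0 = 0.31957
Sum = 0.993

0.993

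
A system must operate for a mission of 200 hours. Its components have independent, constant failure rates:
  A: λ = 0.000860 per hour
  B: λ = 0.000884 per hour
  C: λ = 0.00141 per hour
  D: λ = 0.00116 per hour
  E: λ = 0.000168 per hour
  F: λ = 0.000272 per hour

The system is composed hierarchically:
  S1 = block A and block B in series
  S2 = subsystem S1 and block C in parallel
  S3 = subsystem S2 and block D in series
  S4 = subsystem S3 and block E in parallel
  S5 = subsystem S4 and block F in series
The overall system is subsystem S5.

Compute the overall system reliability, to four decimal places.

R(A) = exp(−0.000860 × 200) = 0.841979
R(B) = exp(−0.000884 × 200) = 0.837947
R(C) = exp(−0.00141 × 200) = 0.754274
R(D) = exp(−0.00116 × 200) = 0.792946
R(E) = exp(−0.000168 × 200) = 0.966958
R(F) = exp(−0.000272 × 200) = 0.947053
Series (A and B): 0.841979 × 0.837947 = 0.705534
Parallel ([0.705534] and C): 1 − (1 − 0.705534)(1 − 0.754274) = 0.927642
Series ([0.927642] and D): 0.927642 × 0.792946 = 0.735570
Parallel ([0.735570] and E): 1 − (1 − 0.735570)(1 − 0.966958) = 0.991263
Series ([0.991263] and F): 0.991263 × 0.947053 = 0.9388

0.9388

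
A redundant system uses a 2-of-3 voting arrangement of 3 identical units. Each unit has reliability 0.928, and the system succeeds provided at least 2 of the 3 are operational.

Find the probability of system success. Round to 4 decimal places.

R = Σ_{i=2}^{3} C(3,i) p^i (1−p)^{3−i} with p = 0.928
C(3,2)·0.928^2·0.072^1 = 0.186016
C(3,3)·0.928^3·0.072^0 = 0.799179
Sum = 0.9852

0.9852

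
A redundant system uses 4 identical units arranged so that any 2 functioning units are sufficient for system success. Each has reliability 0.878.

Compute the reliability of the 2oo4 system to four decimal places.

0.9934

R = Σ_{i=2}^{4} C(4,i) p^i (1−p)^{4−i} with p = 0.878
C(4,2)·0.878^2·0.122^2 = 0.068843
C(4,3)·0.878^3·0.122^1 = 0.330296
C(4,4)·0.878^4·0.122^0 = 0.594262
Sum = 0.9934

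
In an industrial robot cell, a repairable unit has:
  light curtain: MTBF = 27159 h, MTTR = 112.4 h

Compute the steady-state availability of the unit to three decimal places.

A(light curtain) = MTBF/(MTBF+MTTR) = 27159/(27159+112.4) = 0.996

0.996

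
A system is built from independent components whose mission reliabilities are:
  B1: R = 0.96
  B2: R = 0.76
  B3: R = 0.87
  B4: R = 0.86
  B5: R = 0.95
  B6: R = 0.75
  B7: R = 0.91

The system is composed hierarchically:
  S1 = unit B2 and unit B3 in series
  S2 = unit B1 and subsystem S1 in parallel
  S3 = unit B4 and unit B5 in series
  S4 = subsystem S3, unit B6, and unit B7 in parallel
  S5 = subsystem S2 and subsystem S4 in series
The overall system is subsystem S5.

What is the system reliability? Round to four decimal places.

0.9824

Series (B2 and B3): 0.760000 × 0.870000 = 0.661200
Parallel (B1 and [0.661200]): 1 − (1 − 0.960000)(1 − 0.661200) = 0.986448
Series (B4 and B5): 0.860000 × 0.950000 = 0.817000
Parallel ([0.817000], B6, and B7): 1 − (1 − 0.817000)(1 − 0.750000)(1 − 0.910000) = 0.995883
Series ([0.986448] and [0.995883]): 0.986448 × 0.995883 = 0.9824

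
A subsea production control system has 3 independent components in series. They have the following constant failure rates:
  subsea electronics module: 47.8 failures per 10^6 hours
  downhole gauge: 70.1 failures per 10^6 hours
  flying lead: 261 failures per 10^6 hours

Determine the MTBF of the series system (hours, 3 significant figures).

Series of exponential components: λ_sys = Σ λ_i
λ_sys = 0.0000478 + 0.0000701 + 0.000261 = 3.7890e-04 /h
MTBF = 1 / λ_sys = 2640 h

2640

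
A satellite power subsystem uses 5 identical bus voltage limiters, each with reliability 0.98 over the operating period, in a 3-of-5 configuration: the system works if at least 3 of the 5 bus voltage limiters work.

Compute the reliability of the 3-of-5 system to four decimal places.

R = Σ_{i=3}^{5} C(5,i) p^i (1−p)^{5−i} with p = 0.98
C(5,3)·0.98^3·0.02^2 = 0.003765
C(5,4)·0.98^4·0.02^1 = 0.092237
C(5,5)·0.98^5·0.02^0 = 0.903921
Sum = 0.9999

0.9999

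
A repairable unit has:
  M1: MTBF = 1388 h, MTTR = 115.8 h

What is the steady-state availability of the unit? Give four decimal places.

0.9230

A(M1) = MTBF/(MTBF+MTTR) = 1388/(1388+115.8) = 0.9230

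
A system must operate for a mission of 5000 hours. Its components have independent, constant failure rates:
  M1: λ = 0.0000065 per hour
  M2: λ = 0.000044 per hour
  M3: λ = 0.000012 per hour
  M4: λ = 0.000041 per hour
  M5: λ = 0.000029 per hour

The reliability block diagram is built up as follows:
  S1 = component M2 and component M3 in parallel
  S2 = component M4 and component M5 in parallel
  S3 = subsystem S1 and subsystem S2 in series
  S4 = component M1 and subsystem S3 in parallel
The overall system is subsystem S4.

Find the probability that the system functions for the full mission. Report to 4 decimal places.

R(M1) = exp(−0.0000065 × 5000) = 0.968022
R(M2) = exp(−0.000044 × 5000) = 0.802519
R(M3) = exp(−0.000012 × 5000) = 0.941765
R(M4) = exp(−0.000041 × 5000) = 0.814647
R(M5) = exp(−0.000029 × 5000) = 0.865022
Parallel (M2 and M3): 1 − (1 − 0.802519)(1 − 0.941765) = 0.988500
Parallel (M4 and M5): 1 − (1 − 0.814647)(1 − 0.865022) = 0.974981
Series ([0.988500] and [0.974981]): 0.988500 × 0.974981 = 0.963769
Parallel (M1 and [0.963769]): 1 − (1 − 0.968022)(1 − 0.963769) = 0.9988

0.9988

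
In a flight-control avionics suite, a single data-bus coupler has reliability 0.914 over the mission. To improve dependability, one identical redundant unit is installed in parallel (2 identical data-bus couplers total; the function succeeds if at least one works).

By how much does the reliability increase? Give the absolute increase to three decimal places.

0.079

R_before = 0.914
R_after = 1 − (1 − 0.914)^2 = 0.993
ΔR = 0.993 − 0.914 = 0.079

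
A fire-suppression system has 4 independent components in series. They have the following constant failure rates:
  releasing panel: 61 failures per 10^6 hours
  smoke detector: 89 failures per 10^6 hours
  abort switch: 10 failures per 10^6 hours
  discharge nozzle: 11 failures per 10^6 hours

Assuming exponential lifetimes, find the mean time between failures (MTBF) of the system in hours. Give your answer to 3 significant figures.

5850

Series of exponential components: λ_sys = Σ λ_i
λ_sys = 0.000061 + 0.000089 + 0.000010 + 0.000011 = 1.7100e-04 /h
MTBF = 1 / λ_sys = 5850 h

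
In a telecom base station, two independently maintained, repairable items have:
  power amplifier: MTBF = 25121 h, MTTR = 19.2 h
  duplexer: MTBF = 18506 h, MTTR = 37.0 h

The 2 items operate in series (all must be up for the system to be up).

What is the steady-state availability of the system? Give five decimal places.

A(power amplifier) = MTBF/(MTBF+MTTR) = 25121/(25121+19.2) = 0.999236
A(duplexer) = MTBF/(MTBF+MTTR) = 18506/(18506+37.0) = 0.998005
Series availability: 0.999236 × 0.998005 = 0.99724

0.99724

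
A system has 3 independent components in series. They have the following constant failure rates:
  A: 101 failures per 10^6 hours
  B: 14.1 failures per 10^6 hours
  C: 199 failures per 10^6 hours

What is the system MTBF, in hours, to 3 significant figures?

Series of exponential components: λ_sys = Σ λ_i
λ_sys = 0.000101 + 0.0000141 + 0.000199 = 3.1410e-04 /h
MTBF = 1 / λ_sys = 3180 h

3180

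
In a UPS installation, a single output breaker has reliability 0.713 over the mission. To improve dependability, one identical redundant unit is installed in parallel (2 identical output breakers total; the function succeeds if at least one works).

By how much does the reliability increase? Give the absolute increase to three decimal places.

R_before = 0.713
R_after = 1 − (1 − 0.713)^2 = 0.918
ΔR = 0.918 − 0.713 = 0.205

0.205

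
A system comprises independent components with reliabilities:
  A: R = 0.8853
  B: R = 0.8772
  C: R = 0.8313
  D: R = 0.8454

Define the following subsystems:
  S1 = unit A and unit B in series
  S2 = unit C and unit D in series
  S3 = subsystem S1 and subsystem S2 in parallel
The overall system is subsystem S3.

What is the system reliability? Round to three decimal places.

Series (A and B): 0.88530 × 0.87720 = 0.77659
Series (C and D): 0.83130 × 0.84540 = 0.70278
Parallel ([0.77659] and [0.70278]): 1 − (1 − 0.77659)(1 − 0.70278) = 0.934

0.934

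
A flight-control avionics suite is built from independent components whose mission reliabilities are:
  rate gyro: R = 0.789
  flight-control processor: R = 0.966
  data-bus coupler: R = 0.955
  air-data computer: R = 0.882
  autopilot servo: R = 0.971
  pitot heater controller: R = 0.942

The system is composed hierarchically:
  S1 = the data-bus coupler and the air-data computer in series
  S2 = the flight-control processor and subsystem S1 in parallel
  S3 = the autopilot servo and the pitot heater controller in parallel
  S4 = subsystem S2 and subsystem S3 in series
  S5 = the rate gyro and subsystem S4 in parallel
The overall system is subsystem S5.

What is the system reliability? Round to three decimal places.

Series (data-bus coupler and air-data computer): 0.95500 × 0.88200 = 0.84231
Parallel (flight-control processor and [0.84231]): 1 − (1 − 0.96600)(1 − 0.84231) = 0.99464
Parallel (autopilot servo and pitot heater controller): 1 − (1 − 0.97100)(1 − 0.94200) = 0.99832
Series ([0.99464] and [0.99832]): 0.99464 × 0.99832 = 0.99297
Parallel (rate gyro and [0.99297]): 1 − (1 − 0.78900)(1 − 0.99297) = 0.999

0.999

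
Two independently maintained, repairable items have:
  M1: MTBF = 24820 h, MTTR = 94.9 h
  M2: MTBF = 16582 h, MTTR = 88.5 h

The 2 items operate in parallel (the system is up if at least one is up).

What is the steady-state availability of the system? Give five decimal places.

A(M1) = MTBF/(MTBF+MTTR) = 24820/(24820+94.9) = 0.996191
A(M2) = MTBF/(MTBF+MTTR) = 16582/(16582+88.5) = 0.994691
Parallel availability: 1 − (1 − 0.996191)(1 − 0.994691) = 0.99998

0.99998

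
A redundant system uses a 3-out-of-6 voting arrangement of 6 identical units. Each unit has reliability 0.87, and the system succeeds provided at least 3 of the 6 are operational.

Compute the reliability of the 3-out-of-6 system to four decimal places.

0.9966

R = Σ_{i=3}^{6} C(6,i) p^i (1−p)^{6−i} with p = 0.87
C(6,3)·0.87^3·0.13^3 = 0.028935
C(6,4)·0.87^4·0.13^2 = 0.145230
C(6,5)·0.87^5·0.13^1 = 0.388768
C(6,6)·0.87^6·0.13^0 = 0.433626
Sum = 0.9966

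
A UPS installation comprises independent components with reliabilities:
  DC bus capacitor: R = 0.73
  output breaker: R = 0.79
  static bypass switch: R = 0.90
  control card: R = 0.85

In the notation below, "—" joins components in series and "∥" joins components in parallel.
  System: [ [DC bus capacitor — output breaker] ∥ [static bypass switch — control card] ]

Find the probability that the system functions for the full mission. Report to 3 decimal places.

0.901

Series (DC bus capacitor and output breaker): 0.73000 × 0.79000 = 0.57670
Series (static bypass switch and control card): 0.90000 × 0.85000 = 0.76500
Parallel ([0.57670] and [0.76500]): 1 − (1 − 0.57670)(1 − 0.76500) = 0.901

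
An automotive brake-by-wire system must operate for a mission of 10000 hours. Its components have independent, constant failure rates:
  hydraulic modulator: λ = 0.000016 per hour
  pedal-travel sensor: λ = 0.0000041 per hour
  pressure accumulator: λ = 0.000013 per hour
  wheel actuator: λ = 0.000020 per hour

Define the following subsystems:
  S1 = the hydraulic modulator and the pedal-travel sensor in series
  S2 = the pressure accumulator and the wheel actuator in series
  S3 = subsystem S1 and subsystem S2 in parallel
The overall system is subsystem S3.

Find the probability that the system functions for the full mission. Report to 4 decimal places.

0.9488

R(hydraulic modulator) = exp(−0.000016 × 10000) = 0.852144
R(pedal-travel sensor) = exp(−0.0000041 × 10000) = 0.959829
R(pressure accumulator) = exp(−0.000013 × 10000) = 0.878095
R(wheel actuator) = exp(−0.000020 × 10000) = 0.818731
Series (hydraulic modulator and pedal-travel sensor): 0.852144 × 0.959829 = 0.817913
Series (pressure accumulator and wheel actuator): 0.878095 × 0.818731 = 0.718924
Parallel ([0.817913] and [0.718924]): 1 − (1 − 0.817913)(1 − 0.718924) = 0.9488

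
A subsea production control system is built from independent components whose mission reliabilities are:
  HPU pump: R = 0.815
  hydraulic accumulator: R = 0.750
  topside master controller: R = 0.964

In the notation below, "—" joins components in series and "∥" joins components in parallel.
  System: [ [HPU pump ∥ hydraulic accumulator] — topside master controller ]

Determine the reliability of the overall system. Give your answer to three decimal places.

0.919

Parallel (HPU pump and hydraulic accumulator): 1 − (1 − 0.81500)(1 − 0.75000) = 0.95375
Series ([0.95375] and topside master controller): 0.95375 × 0.96400 = 0.919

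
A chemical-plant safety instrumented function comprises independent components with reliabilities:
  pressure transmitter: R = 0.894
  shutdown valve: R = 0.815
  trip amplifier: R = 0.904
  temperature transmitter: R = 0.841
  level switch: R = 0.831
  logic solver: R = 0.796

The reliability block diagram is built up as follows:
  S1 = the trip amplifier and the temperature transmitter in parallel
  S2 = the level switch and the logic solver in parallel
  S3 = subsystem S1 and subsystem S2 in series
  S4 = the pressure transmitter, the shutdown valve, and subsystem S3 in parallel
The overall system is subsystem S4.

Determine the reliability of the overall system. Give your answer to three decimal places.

Parallel (trip amplifier and temperature transmitter): 1 − (1 − 0.90400)(1 − 0.84100) = 0.98474
Parallel (level switch and logic solver): 1 − (1 − 0.83100)(1 − 0.79600) = 0.96552
Series ([0.98474] and [0.96552]): 0.98474 × 0.96552 = 0.95079
Parallel (pressure transmitter, shutdown valve, and [0.95079]): 1 − (1 − 0.89400)(1 − 0.81500)(1 − 0.95079) = 0.999

0.999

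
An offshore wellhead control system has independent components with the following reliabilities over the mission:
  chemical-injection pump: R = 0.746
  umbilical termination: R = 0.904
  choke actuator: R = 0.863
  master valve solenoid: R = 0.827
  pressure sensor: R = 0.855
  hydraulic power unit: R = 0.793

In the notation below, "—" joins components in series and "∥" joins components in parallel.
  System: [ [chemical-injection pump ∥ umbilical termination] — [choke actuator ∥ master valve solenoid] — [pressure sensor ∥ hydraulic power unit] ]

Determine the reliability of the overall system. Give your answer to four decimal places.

Parallel (chemical-injection pump and umbilical termination): 1 − (1 − 0.746000)(1 − 0.904000) = 0.975616
Parallel (choke actuator and master valve solenoid): 1 − (1 − 0.863000)(1 − 0.827000) = 0.976299
Parallel (pressure sensor and hydraulic power unit): 1 − (1 − 0.855000)(1 − 0.793000) = 0.969985
Series ([0.975616], [0.976299], and [0.969985]): 0.975616 × 0.976299 × 0.969985 = 0.9239

0.9239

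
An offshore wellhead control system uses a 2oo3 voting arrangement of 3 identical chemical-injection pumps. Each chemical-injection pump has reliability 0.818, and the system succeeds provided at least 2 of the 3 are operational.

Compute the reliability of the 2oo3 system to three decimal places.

0.913

R = Σ_{i=2}^{3} C(3,i) p^i (1−p)^{3−i} with p = 0.818
C(3,2)·0.818^2·0.182^1 = 0.36534
C(3,3)·0.818^3·0.182^0 = 0.54734
Sum = 0.913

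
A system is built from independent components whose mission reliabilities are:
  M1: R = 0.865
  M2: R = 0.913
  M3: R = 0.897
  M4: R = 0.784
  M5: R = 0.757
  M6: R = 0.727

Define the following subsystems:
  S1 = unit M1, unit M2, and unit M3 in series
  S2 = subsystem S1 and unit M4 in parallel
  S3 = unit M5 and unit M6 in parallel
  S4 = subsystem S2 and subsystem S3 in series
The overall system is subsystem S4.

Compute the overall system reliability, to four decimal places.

0.8749

Series (M1, M2, and M3): 0.865000 × 0.913000 × 0.897000 = 0.708401
Parallel ([0.708401] and M4): 1 − (1 − 0.708401)(1 − 0.784000) = 0.937015
Parallel (M5 and M6): 1 − (1 − 0.757000)(1 − 0.727000) = 0.933661
Series ([0.937015] and [0.933661]): 0.937015 × 0.933661 = 0.8749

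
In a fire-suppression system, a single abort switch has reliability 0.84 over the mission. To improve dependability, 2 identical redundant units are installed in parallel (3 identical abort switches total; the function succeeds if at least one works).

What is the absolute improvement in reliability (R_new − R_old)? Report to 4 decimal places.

R_before = 0.84
R_after = 1 − (1 − 0.84)^3 = 0.9959
ΔR = 0.9959 − 0.84 = 0.1559

0.1559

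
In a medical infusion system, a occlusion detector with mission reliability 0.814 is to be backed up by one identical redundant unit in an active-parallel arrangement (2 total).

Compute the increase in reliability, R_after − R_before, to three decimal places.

R_before = 0.814
R_after = 1 − (1 − 0.814)^2 = 0.965
ΔR = 0.965 − 0.814 = 0.151

0.151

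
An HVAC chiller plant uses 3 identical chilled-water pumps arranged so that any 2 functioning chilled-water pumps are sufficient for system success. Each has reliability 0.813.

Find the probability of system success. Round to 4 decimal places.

R = Σ_{i=2}^{3} C(3,i) p^i (1−p)^{3−i} with p = 0.813
C(3,2)·0.813^2·0.187^1 = 0.370804
C(3,3)·0.813^3·0.187^0 = 0.537368
Sum = 0.9082

0.9082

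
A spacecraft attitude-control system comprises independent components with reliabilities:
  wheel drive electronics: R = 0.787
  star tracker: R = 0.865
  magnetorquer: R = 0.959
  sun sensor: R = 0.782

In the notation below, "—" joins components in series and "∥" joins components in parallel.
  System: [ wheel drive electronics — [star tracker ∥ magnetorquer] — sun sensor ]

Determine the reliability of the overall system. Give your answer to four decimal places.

Parallel (star tracker and magnetorquer): 1 − (1 − 0.865000)(1 − 0.959000) = 0.994465
Series (wheel drive electronics, [0.994465], and sun sensor): 0.787000 × 0.994465 × 0.782000 = 0.6120

0.6120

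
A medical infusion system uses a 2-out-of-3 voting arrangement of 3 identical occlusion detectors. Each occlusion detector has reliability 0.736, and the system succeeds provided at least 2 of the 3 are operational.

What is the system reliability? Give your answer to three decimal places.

0.828

R = Σ_{i=2}^{3} C(3,i) p^i (1−p)^{3−i} with p = 0.736
C(3,2)·0.736^2·0.264^1 = 0.42902
C(3,3)·0.736^3·0.264^0 = 0.39869
Sum = 0.828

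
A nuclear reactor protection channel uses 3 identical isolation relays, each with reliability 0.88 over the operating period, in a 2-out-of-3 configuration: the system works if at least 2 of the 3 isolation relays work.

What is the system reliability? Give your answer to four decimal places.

0.9603

R = Σ_{i=2}^{3} C(3,i) p^i (1−p)^{3−i} with p = 0.88
C(3,2)·0.88^2·0.12^1 = 0.278784
C(3,3)·0.88^3·0.12^0 = 0.681472
Sum = 0.9603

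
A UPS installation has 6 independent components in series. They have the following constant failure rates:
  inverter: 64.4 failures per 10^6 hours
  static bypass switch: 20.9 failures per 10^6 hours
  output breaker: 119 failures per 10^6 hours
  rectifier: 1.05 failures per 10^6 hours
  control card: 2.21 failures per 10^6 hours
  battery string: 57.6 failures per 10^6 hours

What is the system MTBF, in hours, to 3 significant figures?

Series of exponential components: λ_sys = Σ λ_i
λ_sys = 0.0000644 + 0.0000209 + 0.000119 + 0.00000105 + 0.00000221 + 0.0000576 = 2.6516e-04 /h
MTBF = 1 / λ_sys = 3770 h

3770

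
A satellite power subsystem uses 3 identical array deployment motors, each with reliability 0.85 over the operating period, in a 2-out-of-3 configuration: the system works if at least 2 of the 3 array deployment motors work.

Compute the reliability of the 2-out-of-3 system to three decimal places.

0.939

R = Σ_{i=2}^{3} C(3,i) p^i (1−p)^{3−i} with p = 0.85
C(3,2)·0.85^2·0.15^1 = 0.32513
C(3,3)·0.85^3·0.15^0 = 0.61413
Sum = 0.939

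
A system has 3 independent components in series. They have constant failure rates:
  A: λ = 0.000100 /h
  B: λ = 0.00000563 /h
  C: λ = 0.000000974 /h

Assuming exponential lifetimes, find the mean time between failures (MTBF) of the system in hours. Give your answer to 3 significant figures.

Series of exponential components: λ_sys = Σ λ_i
λ_sys = 0.000100 + 0.00000563 + 0.000000974 = 1.0660e-04 /h
MTBF = 1 / λ_sys = 9380 h

9380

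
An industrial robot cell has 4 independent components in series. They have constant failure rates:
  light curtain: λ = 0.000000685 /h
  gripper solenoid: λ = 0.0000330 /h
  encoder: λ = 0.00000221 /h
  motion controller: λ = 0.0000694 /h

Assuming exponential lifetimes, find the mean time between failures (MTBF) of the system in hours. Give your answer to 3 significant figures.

Series of exponential components: λ_sys = Σ λ_i
λ_sys = 0.000000685 + 0.0000330 + 0.00000221 + 0.0000694 = 1.0530e-04 /h
MTBF = 1 / λ_sys = 9500 h

9500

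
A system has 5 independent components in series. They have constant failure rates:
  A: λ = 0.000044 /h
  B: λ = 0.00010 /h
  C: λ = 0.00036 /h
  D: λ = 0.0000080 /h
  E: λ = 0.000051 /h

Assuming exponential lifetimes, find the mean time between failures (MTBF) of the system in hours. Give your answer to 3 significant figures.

1780

Series of exponential components: λ_sys = Σ λ_i
λ_sys = 0.000044 + 0.00010 + 0.00036 + 0.0000080 + 0.000051 = 5.6300e-04 /h
MTBF = 1 / λ_sys = 1780 h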